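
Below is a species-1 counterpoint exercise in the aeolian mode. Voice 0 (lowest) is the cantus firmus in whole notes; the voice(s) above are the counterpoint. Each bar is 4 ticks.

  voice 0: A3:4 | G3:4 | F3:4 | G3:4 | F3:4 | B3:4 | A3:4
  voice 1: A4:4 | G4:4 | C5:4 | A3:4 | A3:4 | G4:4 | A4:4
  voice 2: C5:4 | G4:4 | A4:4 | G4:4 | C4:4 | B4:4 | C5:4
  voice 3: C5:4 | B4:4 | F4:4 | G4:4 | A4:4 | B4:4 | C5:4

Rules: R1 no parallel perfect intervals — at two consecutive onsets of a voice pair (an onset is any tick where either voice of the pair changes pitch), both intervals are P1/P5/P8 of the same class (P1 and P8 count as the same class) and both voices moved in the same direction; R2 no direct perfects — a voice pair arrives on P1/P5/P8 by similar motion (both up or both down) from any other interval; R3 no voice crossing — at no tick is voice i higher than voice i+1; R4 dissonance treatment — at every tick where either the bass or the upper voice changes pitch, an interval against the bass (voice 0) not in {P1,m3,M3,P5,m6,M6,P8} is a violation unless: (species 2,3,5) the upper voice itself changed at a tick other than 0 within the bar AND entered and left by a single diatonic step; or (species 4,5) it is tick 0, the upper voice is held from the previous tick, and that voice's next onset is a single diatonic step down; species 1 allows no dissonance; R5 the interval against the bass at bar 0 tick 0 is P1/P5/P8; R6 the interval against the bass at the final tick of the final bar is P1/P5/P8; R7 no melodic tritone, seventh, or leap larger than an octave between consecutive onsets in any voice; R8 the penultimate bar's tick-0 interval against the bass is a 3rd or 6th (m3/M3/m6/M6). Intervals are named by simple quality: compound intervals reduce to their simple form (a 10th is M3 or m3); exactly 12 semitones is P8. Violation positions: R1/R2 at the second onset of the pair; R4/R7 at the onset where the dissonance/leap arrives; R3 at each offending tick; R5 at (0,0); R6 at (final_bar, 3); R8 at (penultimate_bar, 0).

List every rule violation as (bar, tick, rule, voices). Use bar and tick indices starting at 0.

(0, 0, R5, (0, 2))
(0, 0, R5, (0, 3))
(1, 0, R1, (0, 1))
(1, 0, R2, (0, 2))
(1, 0, R2, (1, 2))
(2, 0, R2, (0, 3))
(2, 0, R3, (1, 2))
(2, 0, R3, (2, 3))
(2, 0, R7, (3,))
(2, 1, R3, (1, 2))
(2, 1, R3, (2, 3))
(2, 2, R3, (1, 2))
(2, 2, R3, (2, 3))
(2, 3, R3, (1, 2))
(2, 3, R3, (2, 3))
(3, 0, R1, (0, 3))
(3, 0, R4, (0, 1))
(3, 0, R7, (1,))
(4, 0, R2, (0, 2))
(5, 0, R2, (0, 2))
(5, 0, R2, (0, 3))
(5, 0, R2, (2, 3))
(5, 0, R7, (0,))
(5, 0, R7, (1,))
(5, 0, R7, (2,))
(5, 0, R8, (0, 2))
(5, 0, R8, (0, 3))
(6, 0, R1, (2, 3))
(6, 3, R6, (0, 2))
(6, 3, R6, (0, 3))

bar 0: v0=A3 v1=A4 v2=C5 v3=C5 downbeat m3
bar 1: v0=G3 v1=G4 v2=G4 v3=B4 downbeat M3
bar 2: v0=F3 v1=C5 v2=A4 v3=F4 downbeat P8
bar 3: v0=G3 v1=A3 v2=G4 v3=G4 downbeat P8
bar 4: v0=F3 v1=A3 v2=C4 v3=A4 downbeat M3
bar 5: v0=B3 v1=G4 v2=B4 v3=B4 downbeat P8
bar 6: v0=A3 v1=A4 v2=C5 v3=C5 downbeat m3
  -> R5 @ bar 0 tick 0 v(0, 2): opens on m3
  -> R5 @ bar 0 tick 0 v(0, 3): opens on m3
  -> R1 @ bar 1 tick 0 v(0, 1): A3/A4 P8 -> G3/G4 P8 similar
  -> R2 @ bar 1 tick 0 v(0, 2): A3/C5 m3 -> G3/G4 P8 similar
  -> R2 @ bar 1 tick 0 v(1, 2): A4/C5 m3 -> G4/G4 P1 similar
  -> R2 @ bar 2 tick 0 v(0, 3): G3/B4 M3 -> F3/F4 P8 similar
  -> R3 @ bar 2 tick 0 v(1, 2): C5 above A4
  -> R3 @ bar 2 tick 0 v(2, 3): A4 above F4
  -> R7 @ bar 2 tick 0 v(3,): B4->F4 leap 6st
  -> R3 @ bar 2 tick 1 v(1, 2): C5 above A4
  -> R3 @ bar 2 tick 1 v(2, 3): A4 above F4
  -> R3 @ bar 2 tick 2 v(1, 2): C5 above A4
  -> R3 @ bar 2 tick 2 v(2, 3): A4 above F4
  -> R3 @ bar 2 tick 3 v(1, 2): C5 above A4
  -> R3 @ bar 2 tick 3 v(2, 3): A4 above F4
  -> R1 @ bar 3 tick 0 v(0, 3): F3/F4 P8 -> G3/G4 P8 similar
  -> R4 @ bar 3 tick 0 v(0, 1): G3/A3 M2 untreated
  -> R7 @ bar 3 tick 0 v(1,): C5->A3 leap 15st
  -> R2 @ bar 4 tick 0 v(0, 2): G3/G4 P8 -> F3/C4 P5 similar
  -> R2 @ bar 5 tick 0 v(0, 2): F3/C4 P5 -> B3/B4 P8 similar
  -> R2 @ bar 5 tick 0 v(0, 3): F3/A4 M3 -> B3/B4 P8 similar
  -> R2 @ bar 5 tick 0 v(2, 3): C4/A4 M6 -> B4/B4 P1 similar
  -> R7 @ bar 5 tick 0 v(0,): F3->B3 leap 6st
  -> R7 @ bar 5 tick 0 v(1,): A3->G4 leap 10st
  -> R7 @ bar 5 tick 0 v(2,): C4->B4 leap 11st
  -> R8 @ bar 5 tick 0 v(0, 2): penult P8 not 3rd/6th
  -> R8 @ bar 5 tick 0 v(0, 3): penult P8 not 3rd/6th
  -> R1 @ bar 6 tick 0 v(2, 3): B4/B4 P1 -> C5/C5 P1 similar
  -> R6 @ bar 6 tick 3 v(0, 2): closes on m3
  -> R6 @ bar 6 tick 3 v(0, 3): closes on m3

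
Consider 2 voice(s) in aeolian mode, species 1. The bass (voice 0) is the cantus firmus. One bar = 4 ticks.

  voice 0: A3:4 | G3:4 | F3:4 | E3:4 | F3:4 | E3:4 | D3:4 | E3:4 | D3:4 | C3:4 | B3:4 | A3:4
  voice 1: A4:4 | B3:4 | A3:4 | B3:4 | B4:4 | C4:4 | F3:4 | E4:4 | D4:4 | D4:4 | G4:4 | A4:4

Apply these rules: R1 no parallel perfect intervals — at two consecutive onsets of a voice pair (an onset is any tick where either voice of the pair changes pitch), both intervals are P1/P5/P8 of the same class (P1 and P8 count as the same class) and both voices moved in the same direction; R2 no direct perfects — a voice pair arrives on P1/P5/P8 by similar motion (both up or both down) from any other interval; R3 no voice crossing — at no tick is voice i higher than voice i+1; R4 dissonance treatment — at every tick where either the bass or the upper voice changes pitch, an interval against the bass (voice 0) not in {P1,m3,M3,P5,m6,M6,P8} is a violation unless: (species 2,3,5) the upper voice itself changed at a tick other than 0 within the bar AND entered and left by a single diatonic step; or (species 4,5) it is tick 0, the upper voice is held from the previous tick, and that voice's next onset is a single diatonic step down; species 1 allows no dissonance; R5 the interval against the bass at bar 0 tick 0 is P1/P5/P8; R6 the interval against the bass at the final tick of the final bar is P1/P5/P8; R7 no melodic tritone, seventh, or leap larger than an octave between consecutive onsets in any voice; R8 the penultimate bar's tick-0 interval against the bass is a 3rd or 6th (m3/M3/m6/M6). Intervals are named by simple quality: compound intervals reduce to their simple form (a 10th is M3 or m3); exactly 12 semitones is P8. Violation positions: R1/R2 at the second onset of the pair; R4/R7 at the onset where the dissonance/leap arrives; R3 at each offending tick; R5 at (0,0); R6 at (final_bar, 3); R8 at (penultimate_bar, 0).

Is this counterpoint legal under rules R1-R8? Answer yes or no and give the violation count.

bar 0: v0=A3 v1=A4 (P8)
bar 1: v0=G3 v1=B3 (M3)
bar 2: v0=F3 v1=A3 (M3)
bar 3: v0=E3 v1=B3 (P5)
bar 4: v0=F3 v1=B4 (TT)
bar 5: v0=E3 v1=C4 (m6)
bar 6: v0=D3 v1=F3 (m3)
bar 7: v0=E3 v1=E4 (P8)
bar 8: v0=D3 v1=D4 (P8)
bar 9: v0=C3 v1=D4 (M2)
bar 10: v0=B3 v1=G4 (m6)
bar 11: v0=A3 v1=A4 (P8)
  R7 @ bar1.0: A4->B3 leap 10st
  R4 @ bar4.0: F3/B4 TT untreated
  R7 @ bar5.0: B4->C4 leap 11st
  R2 @ bar7.0: D3/F3 m3 -> E3/E4 P8 similar
  R7 @ bar7.0: F3->E4 leap 11st
  R1 @ bar8.0: E3/E4 P8 -> D3/D4 P8 similar
  R4 @ bar9.0: C3/D4 M2 untreated
  R7 @ bar10.0: C3->B3 leap 11st

No (8 violations)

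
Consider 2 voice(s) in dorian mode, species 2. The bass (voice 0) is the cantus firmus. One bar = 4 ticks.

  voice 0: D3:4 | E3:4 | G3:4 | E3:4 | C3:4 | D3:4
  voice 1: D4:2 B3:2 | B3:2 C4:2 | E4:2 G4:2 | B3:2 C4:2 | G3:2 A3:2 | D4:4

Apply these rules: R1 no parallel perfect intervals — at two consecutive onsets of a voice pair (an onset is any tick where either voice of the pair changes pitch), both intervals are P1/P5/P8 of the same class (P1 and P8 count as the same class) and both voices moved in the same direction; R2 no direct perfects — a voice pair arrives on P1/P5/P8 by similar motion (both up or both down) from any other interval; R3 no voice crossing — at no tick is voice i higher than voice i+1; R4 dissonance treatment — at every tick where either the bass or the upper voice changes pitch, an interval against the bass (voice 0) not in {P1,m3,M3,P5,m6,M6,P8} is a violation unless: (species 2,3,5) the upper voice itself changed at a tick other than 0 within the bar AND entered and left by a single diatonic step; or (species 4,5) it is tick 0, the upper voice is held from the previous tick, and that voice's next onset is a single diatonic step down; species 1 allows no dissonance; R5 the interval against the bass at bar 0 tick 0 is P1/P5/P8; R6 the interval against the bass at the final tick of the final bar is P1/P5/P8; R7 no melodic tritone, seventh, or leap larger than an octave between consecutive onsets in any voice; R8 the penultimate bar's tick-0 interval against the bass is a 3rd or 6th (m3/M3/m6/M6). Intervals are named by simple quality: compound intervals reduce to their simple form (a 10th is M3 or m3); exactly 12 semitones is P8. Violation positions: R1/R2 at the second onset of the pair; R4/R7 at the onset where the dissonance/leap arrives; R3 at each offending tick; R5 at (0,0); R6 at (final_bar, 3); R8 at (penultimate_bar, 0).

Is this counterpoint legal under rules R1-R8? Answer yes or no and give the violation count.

No (4 violations)

bar 0: v0=D3 v1=D4 (P8)
bar 1: v0=E3 v1=B3 (P5)
bar 2: v0=G3 v1=E4 (M6)
bar 3: v0=E3 v1=B3 (P5)
bar 4: v0=C3 v1=G3 (P5)
bar 5: v0=D3 v1=D4 (P8)
  R2 @ bar3.0: G3/G4 P8 -> E3/B3 P5 similar
  R2 @ bar4.0: E3/C4 m6 -> C3/G3 P5 similar
  R8 @ bar4.0: penult P5 not 3rd/6th
  R2 @ bar5.0: C3/A3 M6 -> D3/D4 P8 similar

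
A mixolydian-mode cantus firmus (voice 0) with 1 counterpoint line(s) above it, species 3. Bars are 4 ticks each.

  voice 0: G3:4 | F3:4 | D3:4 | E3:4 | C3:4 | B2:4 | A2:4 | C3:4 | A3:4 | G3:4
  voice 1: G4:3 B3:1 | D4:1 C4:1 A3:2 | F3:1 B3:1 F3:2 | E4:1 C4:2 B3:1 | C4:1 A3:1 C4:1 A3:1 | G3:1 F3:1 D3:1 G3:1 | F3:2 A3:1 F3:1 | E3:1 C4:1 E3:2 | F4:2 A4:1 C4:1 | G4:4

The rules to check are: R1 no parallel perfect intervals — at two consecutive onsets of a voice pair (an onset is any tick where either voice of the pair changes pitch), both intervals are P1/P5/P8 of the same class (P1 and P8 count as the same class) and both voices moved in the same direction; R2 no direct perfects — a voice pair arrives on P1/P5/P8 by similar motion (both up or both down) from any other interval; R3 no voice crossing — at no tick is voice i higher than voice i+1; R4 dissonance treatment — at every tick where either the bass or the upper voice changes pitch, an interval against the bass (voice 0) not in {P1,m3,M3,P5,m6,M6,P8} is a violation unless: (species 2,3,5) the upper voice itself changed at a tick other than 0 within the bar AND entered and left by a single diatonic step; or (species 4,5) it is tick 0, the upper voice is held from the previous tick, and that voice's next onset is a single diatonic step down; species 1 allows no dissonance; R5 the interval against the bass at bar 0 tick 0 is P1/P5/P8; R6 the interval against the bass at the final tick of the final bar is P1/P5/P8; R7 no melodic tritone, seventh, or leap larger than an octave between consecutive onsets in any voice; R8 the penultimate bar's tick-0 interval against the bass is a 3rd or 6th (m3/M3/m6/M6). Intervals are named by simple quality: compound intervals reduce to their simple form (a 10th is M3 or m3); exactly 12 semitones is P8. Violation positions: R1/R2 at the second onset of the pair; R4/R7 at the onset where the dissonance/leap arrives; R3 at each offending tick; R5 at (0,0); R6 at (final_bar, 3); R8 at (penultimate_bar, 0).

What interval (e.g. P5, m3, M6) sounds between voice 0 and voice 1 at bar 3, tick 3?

voice 0=E3 voice 1=B3 -> P5

P5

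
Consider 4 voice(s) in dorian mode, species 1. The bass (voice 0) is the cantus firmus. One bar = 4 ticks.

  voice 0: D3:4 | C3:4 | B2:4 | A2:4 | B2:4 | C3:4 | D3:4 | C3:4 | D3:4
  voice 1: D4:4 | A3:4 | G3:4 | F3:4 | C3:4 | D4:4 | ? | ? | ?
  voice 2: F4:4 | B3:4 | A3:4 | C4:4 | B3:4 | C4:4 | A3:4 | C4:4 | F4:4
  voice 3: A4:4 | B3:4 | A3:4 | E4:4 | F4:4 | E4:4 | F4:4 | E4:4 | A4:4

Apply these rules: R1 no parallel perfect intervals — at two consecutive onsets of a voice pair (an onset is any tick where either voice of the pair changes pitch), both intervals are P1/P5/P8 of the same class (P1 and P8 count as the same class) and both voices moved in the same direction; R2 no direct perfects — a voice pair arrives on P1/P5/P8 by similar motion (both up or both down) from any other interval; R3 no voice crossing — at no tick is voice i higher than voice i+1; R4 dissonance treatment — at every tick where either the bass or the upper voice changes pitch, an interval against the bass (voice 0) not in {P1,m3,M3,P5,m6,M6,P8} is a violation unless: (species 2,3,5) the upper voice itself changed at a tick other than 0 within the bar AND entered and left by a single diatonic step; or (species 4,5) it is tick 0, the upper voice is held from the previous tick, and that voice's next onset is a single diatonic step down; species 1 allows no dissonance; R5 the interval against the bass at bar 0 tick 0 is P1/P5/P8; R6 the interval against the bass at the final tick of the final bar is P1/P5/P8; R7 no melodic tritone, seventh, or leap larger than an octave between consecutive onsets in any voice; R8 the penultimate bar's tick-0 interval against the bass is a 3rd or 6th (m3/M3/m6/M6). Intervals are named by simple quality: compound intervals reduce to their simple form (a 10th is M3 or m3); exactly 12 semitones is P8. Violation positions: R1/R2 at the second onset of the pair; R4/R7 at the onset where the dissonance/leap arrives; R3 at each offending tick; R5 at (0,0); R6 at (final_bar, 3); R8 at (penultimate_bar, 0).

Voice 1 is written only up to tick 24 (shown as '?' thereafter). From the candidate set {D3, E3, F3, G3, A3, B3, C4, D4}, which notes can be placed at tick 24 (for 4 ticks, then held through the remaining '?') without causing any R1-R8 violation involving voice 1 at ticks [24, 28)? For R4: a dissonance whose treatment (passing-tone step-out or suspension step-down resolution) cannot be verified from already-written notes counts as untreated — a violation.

D3: violates R2
E3: violates R4,R7
F3: legal
G3: violates R4
A3: violates R2
B3: violates R3
C4: violates R3,R4
D4: violates R3

{F3}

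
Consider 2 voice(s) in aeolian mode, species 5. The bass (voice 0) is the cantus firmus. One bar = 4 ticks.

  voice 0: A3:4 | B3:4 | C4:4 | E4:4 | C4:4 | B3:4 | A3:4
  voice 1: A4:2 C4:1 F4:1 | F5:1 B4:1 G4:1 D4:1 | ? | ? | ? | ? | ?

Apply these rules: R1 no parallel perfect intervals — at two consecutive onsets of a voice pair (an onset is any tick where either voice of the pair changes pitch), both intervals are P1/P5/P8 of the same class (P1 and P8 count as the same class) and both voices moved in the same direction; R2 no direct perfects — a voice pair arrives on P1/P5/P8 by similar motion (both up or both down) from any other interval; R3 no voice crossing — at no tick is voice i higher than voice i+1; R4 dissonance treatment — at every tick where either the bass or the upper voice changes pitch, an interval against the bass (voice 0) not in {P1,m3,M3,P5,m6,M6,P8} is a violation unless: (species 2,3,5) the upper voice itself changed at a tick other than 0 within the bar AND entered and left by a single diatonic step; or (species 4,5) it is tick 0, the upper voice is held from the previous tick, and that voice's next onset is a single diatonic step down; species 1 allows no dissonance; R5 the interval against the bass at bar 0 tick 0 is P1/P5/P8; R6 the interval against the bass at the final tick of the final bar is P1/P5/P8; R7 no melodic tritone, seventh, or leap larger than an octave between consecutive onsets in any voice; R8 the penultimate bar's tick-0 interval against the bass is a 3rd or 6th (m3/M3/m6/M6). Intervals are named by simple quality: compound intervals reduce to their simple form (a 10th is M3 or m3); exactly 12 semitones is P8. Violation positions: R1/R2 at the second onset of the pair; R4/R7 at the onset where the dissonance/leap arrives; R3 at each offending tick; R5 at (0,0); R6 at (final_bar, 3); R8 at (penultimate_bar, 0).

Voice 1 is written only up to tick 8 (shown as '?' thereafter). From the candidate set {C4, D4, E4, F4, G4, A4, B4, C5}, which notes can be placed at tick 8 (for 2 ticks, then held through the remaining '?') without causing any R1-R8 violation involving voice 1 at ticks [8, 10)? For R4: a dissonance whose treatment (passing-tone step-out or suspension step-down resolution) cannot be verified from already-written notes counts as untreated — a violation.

C4: legal
D4: violates R4
E4: legal
F4: violates R4
G4: violates R2
A4: legal
B4: violates R4
C5: violates R2,R7

{A4, C4, E4}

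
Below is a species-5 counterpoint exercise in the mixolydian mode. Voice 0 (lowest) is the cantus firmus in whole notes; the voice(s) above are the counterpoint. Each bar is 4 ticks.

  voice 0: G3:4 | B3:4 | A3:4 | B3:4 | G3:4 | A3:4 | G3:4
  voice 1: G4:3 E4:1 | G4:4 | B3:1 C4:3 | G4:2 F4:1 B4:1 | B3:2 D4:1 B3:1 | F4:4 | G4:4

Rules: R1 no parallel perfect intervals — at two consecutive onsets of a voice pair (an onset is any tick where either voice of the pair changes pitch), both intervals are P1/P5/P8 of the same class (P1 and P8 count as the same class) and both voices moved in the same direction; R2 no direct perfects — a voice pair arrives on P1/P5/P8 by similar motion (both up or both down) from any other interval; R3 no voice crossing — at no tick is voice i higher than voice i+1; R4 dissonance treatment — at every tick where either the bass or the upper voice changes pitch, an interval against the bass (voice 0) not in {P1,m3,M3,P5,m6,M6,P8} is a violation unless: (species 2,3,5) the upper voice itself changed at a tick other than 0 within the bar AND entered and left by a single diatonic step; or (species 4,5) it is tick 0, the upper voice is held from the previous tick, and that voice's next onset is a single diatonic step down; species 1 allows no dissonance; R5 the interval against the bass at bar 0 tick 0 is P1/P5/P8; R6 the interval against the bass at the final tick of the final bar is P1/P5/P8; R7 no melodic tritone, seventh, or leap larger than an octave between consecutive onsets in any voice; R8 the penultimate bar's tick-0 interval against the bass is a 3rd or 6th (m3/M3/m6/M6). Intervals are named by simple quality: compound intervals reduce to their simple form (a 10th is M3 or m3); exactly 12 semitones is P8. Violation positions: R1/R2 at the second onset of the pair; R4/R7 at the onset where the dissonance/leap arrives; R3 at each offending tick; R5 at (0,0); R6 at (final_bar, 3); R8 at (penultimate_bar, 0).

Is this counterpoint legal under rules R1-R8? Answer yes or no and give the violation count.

No (4 violations)

bar 0: v0=G3 v1=G4 (P8)
bar 1: v0=B3 v1=G4 (m6)
bar 2: v0=A3 v1=B3 (M2)
bar 3: v0=B3 v1=G4 (m6)
bar 4: v0=G3 v1=B3 (M3)
bar 5: v0=A3 v1=F4 (m6)
bar 6: v0=G3 v1=G4 (P8)
  R4 @ bar2.0: A3/B3 M2 untreated
  R4 @ bar3.2: B3/F4 TT untreated
  R7 @ bar3.3: F4->B4 leap 6st
  R7 @ bar5.0: B3->F4 leap 6st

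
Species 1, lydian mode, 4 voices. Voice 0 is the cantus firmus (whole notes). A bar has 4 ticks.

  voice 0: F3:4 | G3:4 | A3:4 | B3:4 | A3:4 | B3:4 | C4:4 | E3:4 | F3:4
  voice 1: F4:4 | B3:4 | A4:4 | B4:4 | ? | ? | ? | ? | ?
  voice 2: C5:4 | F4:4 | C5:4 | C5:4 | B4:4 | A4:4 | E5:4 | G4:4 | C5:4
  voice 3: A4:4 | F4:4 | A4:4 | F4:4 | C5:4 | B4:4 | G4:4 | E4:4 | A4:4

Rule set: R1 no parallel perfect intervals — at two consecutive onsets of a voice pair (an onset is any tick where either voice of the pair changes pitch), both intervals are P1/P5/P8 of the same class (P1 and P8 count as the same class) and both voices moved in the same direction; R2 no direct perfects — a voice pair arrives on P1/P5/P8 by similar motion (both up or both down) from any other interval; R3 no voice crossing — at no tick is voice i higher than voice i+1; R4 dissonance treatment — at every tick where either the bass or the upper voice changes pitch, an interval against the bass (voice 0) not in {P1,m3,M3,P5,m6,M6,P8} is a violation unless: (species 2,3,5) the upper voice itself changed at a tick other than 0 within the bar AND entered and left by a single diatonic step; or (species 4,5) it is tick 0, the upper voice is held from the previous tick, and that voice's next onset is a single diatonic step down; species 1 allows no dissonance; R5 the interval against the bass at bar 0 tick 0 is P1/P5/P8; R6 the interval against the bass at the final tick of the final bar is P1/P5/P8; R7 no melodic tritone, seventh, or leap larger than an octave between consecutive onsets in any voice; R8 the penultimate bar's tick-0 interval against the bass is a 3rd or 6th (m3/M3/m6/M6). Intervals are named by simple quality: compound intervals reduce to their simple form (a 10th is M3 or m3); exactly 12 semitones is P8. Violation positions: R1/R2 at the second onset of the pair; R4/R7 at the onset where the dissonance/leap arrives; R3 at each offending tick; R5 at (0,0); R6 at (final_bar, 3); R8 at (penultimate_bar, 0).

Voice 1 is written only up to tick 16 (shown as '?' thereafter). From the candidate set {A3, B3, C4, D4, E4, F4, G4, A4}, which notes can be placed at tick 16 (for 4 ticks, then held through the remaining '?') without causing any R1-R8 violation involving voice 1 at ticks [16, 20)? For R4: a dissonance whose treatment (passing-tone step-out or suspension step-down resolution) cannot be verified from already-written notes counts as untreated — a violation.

{}

A3: violates R1,R7
B3: violates R2,R4
C4: violates R7
D4: violates R4
E4: violates R2
F4: violates R7
G4: violates R4
A4: violates R1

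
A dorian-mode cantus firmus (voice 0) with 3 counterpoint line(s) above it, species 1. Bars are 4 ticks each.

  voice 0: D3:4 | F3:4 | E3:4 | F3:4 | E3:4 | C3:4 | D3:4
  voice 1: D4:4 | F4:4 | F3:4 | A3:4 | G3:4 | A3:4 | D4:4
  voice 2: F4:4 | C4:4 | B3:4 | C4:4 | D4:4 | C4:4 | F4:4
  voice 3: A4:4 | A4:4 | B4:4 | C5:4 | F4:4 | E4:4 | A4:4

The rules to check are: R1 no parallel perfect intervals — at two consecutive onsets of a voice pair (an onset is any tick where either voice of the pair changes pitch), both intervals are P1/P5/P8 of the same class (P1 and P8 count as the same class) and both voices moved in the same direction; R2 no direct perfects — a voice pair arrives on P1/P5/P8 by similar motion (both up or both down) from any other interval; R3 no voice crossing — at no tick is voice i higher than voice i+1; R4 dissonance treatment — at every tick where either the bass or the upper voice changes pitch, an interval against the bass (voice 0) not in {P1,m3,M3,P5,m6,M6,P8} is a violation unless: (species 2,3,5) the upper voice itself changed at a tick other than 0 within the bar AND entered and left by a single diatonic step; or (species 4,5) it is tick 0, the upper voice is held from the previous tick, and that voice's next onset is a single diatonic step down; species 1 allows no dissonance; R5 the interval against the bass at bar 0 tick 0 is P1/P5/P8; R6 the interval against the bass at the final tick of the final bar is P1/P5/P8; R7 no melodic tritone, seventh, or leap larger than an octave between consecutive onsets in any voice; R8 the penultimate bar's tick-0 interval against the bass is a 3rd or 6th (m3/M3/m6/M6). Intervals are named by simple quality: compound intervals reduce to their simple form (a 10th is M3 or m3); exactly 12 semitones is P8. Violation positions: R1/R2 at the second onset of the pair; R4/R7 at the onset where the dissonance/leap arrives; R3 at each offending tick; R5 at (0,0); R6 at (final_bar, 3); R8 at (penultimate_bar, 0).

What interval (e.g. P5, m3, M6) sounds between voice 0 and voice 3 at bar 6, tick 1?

voice 0=D3 voice 3=A4 -> P5

P5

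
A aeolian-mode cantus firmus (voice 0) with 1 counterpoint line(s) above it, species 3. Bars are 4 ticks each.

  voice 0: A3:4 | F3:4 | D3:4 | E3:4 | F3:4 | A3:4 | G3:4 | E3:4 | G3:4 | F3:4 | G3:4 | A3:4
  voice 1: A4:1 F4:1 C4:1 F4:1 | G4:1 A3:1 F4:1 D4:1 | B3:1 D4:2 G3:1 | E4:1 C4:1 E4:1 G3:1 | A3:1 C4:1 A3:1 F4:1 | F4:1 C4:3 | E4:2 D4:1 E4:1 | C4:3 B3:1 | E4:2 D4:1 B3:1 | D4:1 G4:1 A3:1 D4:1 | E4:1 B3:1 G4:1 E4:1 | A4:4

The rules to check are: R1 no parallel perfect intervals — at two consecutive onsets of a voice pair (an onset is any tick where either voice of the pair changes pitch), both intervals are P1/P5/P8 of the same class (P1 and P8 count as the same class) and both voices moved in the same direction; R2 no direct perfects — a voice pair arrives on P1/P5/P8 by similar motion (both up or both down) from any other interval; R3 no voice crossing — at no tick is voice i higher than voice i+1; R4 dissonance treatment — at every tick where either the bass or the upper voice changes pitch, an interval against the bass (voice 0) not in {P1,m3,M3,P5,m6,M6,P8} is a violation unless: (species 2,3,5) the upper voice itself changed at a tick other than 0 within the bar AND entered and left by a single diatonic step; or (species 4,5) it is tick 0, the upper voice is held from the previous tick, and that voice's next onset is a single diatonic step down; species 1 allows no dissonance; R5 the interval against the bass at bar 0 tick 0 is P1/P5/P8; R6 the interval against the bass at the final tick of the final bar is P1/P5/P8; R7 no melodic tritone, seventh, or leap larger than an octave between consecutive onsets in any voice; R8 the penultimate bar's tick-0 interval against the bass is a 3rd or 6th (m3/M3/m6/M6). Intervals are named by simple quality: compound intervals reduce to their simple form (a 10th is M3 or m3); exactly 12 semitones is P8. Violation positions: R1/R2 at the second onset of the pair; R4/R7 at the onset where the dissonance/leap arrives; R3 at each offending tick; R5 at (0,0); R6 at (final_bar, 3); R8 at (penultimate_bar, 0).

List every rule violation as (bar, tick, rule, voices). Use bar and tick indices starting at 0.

(1, 0, R4, (0, 1))
(1, 1, R7, (1,))
(2, 3, R4, (0, 1))
(3, 0, R2, (0, 1))
(9, 1, R4, (0, 1))
(9, 2, R7, (1,))
(11, 0, R2, (0, 1))

bar 0: v0=A3 v1=A4 downbeat P8
bar 1: v0=F3 v1=G4 downbeat M2
bar 2: v0=D3 v1=B3 downbeat M6
bar 3: v0=E3 v1=E4 downbeat P8
bar 4: v0=F3 v1=A3 downbeat M3
bar 5: v0=A3 v1=F4 downbeat m6
bar 6: v0=G3 v1=E4 downbeat M6
bar 7: v0=E3 v1=C4 downbeat m6
bar 8: v0=G3 v1=E4 downbeat M6
bar 9: v0=F3 v1=D4 downbeat M6
bar 10: v0=G3 v1=E4 downbeat M6
bar 11: v0=A3 v1=A4 downbeat P8
  -> R4 @ bar 1 tick 0 v(0, 1): F3/G4 M2 untreated
  -> R7 @ bar 1 tick 1 v(1,): G4->A3 leap 10st
  -> R4 @ bar 2 tick 3 v(0, 1): D3/G3 P4 untreated
  -> R2 @ bar 3 tick 0 v(0, 1): D3/G3 P4 -> E3/E4 P8 similar
  -> R4 @ bar 9 tick 1 v(0, 1): F3/G4 M2 untreated
  -> R7 @ bar 9 tick 2 v(1,): G4->A3 leap 10st
  -> R2 @ bar 11 tick 0 v(0, 1): G3/E4 M6 -> A3/A4 P8 similar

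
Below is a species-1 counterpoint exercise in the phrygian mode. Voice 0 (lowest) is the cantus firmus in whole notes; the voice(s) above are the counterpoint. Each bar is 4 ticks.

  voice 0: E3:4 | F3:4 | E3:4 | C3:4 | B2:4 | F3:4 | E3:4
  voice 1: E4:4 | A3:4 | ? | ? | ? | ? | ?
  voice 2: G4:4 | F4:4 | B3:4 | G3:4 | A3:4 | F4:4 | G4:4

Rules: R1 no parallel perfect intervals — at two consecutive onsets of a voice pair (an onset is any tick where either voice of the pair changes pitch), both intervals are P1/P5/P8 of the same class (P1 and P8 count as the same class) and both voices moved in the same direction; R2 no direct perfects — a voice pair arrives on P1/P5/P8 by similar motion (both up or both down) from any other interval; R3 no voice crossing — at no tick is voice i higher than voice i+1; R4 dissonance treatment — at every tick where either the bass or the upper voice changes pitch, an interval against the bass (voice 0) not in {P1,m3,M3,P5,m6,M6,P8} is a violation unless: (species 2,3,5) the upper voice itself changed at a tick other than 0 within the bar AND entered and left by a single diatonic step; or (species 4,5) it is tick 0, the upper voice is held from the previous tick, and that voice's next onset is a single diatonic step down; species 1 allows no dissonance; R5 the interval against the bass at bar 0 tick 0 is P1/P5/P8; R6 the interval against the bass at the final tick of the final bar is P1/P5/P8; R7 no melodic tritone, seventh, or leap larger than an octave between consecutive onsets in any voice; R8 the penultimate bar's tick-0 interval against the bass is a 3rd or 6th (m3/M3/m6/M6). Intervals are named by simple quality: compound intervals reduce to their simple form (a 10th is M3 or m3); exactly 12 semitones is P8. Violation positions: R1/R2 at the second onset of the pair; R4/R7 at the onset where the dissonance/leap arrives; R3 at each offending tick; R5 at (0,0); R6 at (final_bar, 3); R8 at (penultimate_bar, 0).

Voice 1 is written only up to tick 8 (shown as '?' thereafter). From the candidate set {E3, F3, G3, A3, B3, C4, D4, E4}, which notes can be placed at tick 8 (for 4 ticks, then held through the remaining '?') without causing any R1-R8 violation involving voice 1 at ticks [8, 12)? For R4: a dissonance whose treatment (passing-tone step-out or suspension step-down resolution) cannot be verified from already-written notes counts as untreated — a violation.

E3: violates R2
F3: violates R4
G3: legal
A3: violates R4
B3: legal
C4: violates R3
D4: violates R3,R4
E4: violates R3

{B3, G3}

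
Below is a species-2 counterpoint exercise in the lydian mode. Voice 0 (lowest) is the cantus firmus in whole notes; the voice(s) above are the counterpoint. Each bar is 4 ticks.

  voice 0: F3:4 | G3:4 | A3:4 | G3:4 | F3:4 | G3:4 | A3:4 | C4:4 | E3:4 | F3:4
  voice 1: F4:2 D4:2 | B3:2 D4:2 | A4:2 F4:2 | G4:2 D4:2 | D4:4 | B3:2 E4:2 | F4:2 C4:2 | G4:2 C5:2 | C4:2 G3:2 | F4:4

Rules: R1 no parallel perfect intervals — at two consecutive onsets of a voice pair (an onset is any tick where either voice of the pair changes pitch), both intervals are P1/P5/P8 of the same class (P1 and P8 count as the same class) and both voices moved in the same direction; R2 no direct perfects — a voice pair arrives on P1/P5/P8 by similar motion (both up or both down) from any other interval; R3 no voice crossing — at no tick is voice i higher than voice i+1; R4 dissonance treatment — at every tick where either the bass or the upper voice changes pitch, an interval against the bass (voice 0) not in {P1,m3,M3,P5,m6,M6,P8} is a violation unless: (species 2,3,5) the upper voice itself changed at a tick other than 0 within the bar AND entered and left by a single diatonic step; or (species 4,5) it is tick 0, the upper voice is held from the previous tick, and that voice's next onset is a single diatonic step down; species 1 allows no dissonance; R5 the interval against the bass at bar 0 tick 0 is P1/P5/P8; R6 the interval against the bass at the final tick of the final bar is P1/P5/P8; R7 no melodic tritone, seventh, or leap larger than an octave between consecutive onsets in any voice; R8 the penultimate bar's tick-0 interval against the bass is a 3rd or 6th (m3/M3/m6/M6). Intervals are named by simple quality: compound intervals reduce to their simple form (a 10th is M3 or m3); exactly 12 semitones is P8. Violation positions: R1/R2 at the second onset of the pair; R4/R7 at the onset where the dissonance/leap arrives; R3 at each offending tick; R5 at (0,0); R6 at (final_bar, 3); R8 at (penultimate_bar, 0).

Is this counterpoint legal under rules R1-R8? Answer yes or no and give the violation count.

No (4 violations)

bar 0: v0=F3 v1=F4 (P8)
bar 1: v0=G3 v1=B3 (M3)
bar 2: v0=A3 v1=A4 (P8)
bar 3: v0=G3 v1=G4 (P8)
bar 4: v0=F3 v1=D4 (M6)
bar 5: v0=G3 v1=B3 (M3)
bar 6: v0=A3 v1=F4 (m6)
bar 7: v0=C4 v1=G4 (P5)
bar 8: v0=E3 v1=C4 (m6)
bar 9: v0=F3 v1=F4 (P8)
  R2 @ bar2.0: G3/D4 P5 -> A3/A4 P8 similar
  R2 @ bar7.0: A3/C4 m3 -> C4/G4 P5 similar
  R2 @ bar9.0: E3/G3 m3 -> F3/F4 P8 similar
  R7 @ bar9.0: G3->F4 leap 10st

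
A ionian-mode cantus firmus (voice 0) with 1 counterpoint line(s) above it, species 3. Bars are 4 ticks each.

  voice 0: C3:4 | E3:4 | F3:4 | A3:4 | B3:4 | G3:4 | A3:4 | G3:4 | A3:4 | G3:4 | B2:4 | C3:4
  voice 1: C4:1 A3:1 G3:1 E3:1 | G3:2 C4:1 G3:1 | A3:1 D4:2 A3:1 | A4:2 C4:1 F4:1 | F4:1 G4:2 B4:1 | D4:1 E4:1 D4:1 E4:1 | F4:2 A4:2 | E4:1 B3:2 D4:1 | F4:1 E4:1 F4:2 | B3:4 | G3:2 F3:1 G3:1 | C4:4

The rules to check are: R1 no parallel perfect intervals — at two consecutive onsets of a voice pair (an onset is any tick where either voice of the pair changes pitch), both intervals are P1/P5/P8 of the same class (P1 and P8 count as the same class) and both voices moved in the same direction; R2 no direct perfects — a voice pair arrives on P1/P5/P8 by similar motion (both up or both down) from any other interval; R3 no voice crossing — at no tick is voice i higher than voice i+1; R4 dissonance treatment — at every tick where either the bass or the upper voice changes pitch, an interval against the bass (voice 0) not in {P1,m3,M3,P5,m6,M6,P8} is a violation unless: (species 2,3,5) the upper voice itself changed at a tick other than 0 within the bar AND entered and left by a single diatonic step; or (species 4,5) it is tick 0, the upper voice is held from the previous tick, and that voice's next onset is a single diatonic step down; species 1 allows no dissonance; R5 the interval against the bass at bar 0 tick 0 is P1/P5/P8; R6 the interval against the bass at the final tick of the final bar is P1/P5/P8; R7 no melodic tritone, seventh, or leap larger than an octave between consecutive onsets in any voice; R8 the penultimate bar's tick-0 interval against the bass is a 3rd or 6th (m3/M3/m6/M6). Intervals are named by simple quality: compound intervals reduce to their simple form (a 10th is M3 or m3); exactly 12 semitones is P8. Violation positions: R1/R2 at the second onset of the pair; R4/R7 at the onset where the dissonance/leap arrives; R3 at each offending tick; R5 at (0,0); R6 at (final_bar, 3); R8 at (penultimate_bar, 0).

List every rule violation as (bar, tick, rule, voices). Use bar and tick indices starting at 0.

bar 0: v0=C3 v1=C4 downbeat P8
bar 1: v0=E3 v1=G3 downbeat m3
bar 2: v0=F3 v1=A3 downbeat M3
bar 3: v0=A3 v1=A4 downbeat P8
bar 4: v0=B3 v1=F4 downbeat TT
bar 5: v0=G3 v1=D4 downbeat P5
bar 6: v0=A3 v1=F4 downbeat m6
bar 7: v0=G3 v1=E4 downbeat M6
bar 8: v0=A3 v1=F4 downbeat m6
bar 9: v0=G3 v1=B3 downbeat M3
bar 10: v0=B2 v1=G3 downbeat m6
bar 11: v0=C3 v1=C4 downbeat P8
  -> R2 @ bar 3 tick 0 v(0, 1): F3/A3 M3 -> A3/A4 P8 similar
  -> R4 @ bar 4 tick 0 v(0, 1): B3/F4 TT untreated
  -> R2 @ bar 5 tick 0 v(0, 1): B3/B4 P8 -> G3/D4 P5 similar
  -> R7 @ bar 9 tick 0 v(1,): F4->B3 leap 6st
  -> R2 @ bar 11 tick 0 v(0, 1): B2/G3 m6 -> C3/C4 P8 similar

(3, 0, R2, (0, 1))
(4, 0, R4, (0, 1))
(5, 0, R2, (0, 1))
(9, 0, R7, (1,))
(11, 0, R2, (0, 1))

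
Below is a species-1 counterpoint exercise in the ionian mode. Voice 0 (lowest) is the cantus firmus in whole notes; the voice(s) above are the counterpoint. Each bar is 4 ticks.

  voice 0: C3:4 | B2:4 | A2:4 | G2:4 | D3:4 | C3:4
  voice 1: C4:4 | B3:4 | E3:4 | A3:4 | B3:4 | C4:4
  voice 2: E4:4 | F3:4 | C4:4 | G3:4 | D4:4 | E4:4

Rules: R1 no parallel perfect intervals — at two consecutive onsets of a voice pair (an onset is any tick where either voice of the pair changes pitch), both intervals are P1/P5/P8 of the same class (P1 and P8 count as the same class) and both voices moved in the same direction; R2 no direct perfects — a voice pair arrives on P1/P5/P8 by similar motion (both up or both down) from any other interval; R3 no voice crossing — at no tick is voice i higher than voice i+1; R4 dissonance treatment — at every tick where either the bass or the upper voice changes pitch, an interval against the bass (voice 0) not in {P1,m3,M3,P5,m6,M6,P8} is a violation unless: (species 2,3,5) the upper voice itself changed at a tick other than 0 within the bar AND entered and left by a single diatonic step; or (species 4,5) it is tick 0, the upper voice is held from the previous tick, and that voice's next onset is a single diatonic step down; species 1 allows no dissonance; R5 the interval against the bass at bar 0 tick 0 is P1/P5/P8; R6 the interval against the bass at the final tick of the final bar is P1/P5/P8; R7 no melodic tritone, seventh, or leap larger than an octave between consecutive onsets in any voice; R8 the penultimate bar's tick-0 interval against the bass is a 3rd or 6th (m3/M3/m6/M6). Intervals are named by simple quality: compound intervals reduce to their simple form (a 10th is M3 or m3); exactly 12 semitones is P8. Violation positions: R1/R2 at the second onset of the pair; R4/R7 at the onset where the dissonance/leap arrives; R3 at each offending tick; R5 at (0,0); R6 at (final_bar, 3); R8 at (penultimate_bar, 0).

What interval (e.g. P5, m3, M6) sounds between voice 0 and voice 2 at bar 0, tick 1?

voice 0=C3 voice 2=E4 -> M3

M3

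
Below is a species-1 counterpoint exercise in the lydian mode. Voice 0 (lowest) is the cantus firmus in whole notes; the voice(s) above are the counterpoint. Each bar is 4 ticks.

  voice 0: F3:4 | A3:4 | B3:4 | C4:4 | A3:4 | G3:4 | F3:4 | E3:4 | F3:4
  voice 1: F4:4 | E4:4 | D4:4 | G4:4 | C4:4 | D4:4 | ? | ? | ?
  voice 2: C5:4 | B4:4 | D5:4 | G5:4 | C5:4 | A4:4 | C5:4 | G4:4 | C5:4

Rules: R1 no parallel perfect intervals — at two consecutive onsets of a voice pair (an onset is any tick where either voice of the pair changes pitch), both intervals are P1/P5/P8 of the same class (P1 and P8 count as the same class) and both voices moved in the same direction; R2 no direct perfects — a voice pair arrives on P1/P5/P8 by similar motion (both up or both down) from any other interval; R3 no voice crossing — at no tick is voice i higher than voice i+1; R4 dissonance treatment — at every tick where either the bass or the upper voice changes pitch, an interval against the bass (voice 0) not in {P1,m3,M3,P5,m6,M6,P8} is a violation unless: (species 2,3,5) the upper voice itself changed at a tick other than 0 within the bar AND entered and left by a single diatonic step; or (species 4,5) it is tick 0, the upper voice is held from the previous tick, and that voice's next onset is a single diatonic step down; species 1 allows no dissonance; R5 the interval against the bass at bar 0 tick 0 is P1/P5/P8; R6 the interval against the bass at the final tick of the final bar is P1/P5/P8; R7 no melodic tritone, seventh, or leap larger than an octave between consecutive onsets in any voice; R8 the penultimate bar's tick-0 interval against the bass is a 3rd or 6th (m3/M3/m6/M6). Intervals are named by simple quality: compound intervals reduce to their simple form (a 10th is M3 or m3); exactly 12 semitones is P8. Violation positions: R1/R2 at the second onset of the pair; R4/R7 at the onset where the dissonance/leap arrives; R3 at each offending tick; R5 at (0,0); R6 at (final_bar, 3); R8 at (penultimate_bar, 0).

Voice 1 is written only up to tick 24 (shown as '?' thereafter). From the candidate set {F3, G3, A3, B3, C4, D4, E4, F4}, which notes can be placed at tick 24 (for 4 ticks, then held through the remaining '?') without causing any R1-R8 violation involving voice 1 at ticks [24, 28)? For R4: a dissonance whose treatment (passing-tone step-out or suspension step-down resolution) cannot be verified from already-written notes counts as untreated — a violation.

F3: violates R2
G3: violates R4
A3: legal
B3: violates R4
C4: violates R1
D4: legal
E4: violates R4
F4: violates R1

{A3, D4}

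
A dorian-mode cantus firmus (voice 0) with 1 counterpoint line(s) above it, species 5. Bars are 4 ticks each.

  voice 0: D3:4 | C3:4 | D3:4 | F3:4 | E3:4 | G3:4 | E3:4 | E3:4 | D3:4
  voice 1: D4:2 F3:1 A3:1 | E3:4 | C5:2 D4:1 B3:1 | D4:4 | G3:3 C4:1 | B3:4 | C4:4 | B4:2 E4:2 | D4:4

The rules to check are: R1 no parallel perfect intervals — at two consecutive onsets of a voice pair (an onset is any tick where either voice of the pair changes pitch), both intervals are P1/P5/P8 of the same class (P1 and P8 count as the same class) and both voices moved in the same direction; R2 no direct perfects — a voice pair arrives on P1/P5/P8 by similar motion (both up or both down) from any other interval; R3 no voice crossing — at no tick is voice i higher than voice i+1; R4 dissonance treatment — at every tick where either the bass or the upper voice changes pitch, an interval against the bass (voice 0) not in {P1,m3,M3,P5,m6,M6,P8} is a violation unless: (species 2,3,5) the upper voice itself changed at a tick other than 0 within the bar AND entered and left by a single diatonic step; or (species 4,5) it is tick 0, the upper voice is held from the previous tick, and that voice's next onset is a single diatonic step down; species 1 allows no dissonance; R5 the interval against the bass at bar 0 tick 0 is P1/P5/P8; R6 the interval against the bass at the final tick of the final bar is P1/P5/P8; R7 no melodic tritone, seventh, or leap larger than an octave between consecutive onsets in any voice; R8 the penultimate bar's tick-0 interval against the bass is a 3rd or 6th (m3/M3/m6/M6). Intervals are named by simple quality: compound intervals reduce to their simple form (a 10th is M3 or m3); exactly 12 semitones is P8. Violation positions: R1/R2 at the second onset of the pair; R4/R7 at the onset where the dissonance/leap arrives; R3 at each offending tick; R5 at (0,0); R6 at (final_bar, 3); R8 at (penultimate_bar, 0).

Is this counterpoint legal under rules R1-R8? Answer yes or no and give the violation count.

No (6 violations)

bar 0: v0=D3 v1=D4 (P8)
bar 1: v0=C3 v1=E3 (M3)
bar 2: v0=D3 v1=C5 (m7)
bar 3: v0=F3 v1=D4 (M6)
bar 4: v0=E3 v1=G3 (m3)
bar 5: v0=G3 v1=B3 (M3)
bar 6: v0=E3 v1=C4 (m6)
bar 7: v0=E3 v1=B4 (P5)
bar 8: v0=D3 v1=D4 (P8)
  R4 @ bar2.0: D3/C5 m7 untreated
  R7 @ bar2.0: E3->C5 leap 20st
  R7 @ bar2.2: C5->D4 leap 10st
  R7 @ bar7.0: C4->B4 leap 11st
  R8 @ bar7.0: penult P5 not 3rd/6th
  R1 @ bar8.0: E3/E4 P8 -> D3/D4 P8 similar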